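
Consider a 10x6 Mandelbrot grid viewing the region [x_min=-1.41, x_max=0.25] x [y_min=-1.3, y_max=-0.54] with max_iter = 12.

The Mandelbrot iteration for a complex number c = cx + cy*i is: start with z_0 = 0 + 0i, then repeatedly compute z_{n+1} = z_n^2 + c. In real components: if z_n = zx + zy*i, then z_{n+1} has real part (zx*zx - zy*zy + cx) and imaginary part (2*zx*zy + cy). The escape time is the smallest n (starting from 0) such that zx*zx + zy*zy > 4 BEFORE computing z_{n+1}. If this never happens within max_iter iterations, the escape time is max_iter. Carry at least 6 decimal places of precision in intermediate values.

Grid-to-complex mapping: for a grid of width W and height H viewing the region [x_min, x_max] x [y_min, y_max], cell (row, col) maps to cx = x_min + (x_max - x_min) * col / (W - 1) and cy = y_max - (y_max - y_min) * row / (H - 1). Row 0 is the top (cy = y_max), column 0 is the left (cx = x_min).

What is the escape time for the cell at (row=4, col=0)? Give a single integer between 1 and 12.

z_0 = 0 + 0i, c = -1.4100 + -1.1480i
Iter 1: z = -1.4100 + -1.1480i, |z|^2 = 3.3060
Iter 2: z = -0.7398 + 2.0894i, |z|^2 = 4.9127
Escaped at iteration 2

Answer: 2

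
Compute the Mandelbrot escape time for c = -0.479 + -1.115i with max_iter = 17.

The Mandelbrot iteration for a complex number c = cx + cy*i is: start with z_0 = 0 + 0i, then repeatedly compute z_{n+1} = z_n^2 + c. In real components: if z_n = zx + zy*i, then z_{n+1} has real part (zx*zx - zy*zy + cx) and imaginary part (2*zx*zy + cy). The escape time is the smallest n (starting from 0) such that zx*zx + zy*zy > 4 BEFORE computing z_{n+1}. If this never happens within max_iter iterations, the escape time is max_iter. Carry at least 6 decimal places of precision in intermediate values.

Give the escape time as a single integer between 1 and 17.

Answer: 3

Derivation:
z_0 = 0 + 0i, c = -0.4790 + -1.1150i
Iter 1: z = -0.4790 + -1.1150i, |z|^2 = 1.4727
Iter 2: z = -1.4928 + -0.0468i, |z|^2 = 2.2306
Iter 3: z = 1.7472 + -0.9752i, |z|^2 = 4.0037
Escaped at iteration 3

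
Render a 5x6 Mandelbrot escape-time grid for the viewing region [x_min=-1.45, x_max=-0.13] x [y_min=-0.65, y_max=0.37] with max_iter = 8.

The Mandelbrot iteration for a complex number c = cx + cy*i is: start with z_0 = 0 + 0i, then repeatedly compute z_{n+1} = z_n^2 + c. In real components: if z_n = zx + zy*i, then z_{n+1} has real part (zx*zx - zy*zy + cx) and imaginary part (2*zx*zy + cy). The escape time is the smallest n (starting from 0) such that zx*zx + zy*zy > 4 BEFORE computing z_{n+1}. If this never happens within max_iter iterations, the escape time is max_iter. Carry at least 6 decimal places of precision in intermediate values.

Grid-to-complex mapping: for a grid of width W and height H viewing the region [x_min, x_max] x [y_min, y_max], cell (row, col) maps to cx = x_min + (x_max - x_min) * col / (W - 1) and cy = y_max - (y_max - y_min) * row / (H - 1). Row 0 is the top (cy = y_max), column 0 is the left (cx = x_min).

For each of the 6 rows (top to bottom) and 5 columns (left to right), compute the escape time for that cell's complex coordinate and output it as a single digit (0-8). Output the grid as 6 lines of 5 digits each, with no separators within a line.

Answer: 57888
68888
88888
58888
46788
33588

Derivation:
(row=0, col=0): c = -1.4500 + 0.3700i → escape time 5
(row=0, col=1): c = -1.1200 + 0.3700i → escape time 7
(row=0, col=2): c = -0.7900 + 0.3700i → escape time 8
(row=0, col=3): c = -0.4600 + 0.3700i → escape time 8
(row=0, col=4): c = -0.1300 + 0.3700i → escape time 8
(row=1, col=0): c = -1.4500 + 0.1660i → escape time 6
(row=1, col=1): c = -1.1200 + 0.1660i → escape time 8
(row=1, col=2): c = -0.7900 + 0.1660i → escape time 8
(row=1, col=3): c = -0.4600 + 0.1660i → escape time 8
(row=1, col=4): c = -0.1300 + 0.1660i → escape time 8
(row=2, col=0): c = -1.4500 + -0.0380i → escape time 8
(row=2, col=1): c = -1.1200 + -0.0380i → escape time 8
(row=2, col=2): c = -0.7900 + -0.0380i → escape time 8
(row=2, col=3): c = -0.4600 + -0.0380i → escape time 8
(row=2, col=4): c = -0.1300 + -0.0380i → escape time 8
(row=3, col=0): c = -1.4500 + -0.2420i → escape time 5
(row=3, col=1): c = -1.1200 + -0.2420i → escape time 8
(row=3, col=2): c = -0.7900 + -0.2420i → escape time 8
(row=3, col=3): c = -0.4600 + -0.2420i → escape time 8
(row=3, col=4): c = -0.1300 + -0.2420i → escape time 8
(row=4, col=0): c = -1.4500 + -0.4460i → escape time 4
(row=4, col=1): c = -1.1200 + -0.4460i → escape time 6
(row=4, col=2): c = -0.7900 + -0.4460i → escape time 7
(row=4, col=3): c = -0.4600 + -0.4460i → escape time 8
(row=4, col=4): c = -0.1300 + -0.4460i → escape time 8
(row=5, col=0): c = -1.4500 + -0.6500i → escape time 3
(row=5, col=1): c = -1.1200 + -0.6500i → escape time 3
(row=5, col=2): c = -0.7900 + -0.6500i → escape time 5
(row=5, col=3): c = -0.4600 + -0.6500i → escape time 8
(row=5, col=4): c = -0.1300 + -0.6500i → escape time 8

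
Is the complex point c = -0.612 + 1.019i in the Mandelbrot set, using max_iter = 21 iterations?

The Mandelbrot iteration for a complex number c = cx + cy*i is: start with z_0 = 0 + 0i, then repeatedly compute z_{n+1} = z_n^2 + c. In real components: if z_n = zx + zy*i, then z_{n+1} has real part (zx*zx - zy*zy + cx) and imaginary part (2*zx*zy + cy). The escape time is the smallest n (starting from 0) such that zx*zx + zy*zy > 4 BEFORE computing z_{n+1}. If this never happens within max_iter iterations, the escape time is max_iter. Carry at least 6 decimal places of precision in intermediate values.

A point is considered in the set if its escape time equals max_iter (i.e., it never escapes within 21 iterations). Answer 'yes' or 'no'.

Answer: no

Derivation:
z_0 = 0 + 0i, c = -0.6120 + 1.0190i
Iter 1: z = -0.6120 + 1.0190i, |z|^2 = 1.4129
Iter 2: z = -1.2758 + -0.2283i, |z|^2 = 1.6798
Iter 3: z = 0.9636 + 1.6014i, |z|^2 = 3.4931
Iter 4: z = -2.2480 + 4.1053i, |z|^2 = 21.9070
Escaped at iteration 4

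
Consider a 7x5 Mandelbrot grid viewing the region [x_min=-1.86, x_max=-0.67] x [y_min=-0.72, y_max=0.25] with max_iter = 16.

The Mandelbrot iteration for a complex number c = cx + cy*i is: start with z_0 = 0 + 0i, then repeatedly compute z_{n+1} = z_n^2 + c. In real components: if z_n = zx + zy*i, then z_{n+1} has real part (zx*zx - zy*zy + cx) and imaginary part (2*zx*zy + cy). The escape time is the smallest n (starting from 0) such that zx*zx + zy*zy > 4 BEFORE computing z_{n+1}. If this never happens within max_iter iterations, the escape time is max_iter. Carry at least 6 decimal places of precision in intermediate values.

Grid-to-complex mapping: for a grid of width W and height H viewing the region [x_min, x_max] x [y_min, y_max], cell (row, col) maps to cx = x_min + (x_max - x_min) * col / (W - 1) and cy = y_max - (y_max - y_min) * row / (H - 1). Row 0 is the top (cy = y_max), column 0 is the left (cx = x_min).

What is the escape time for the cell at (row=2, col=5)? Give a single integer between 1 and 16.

z_0 = 0 + 0i, c = -0.8683 + -0.2350i
Iter 1: z = -0.8683 + -0.2350i, |z|^2 = 0.8092
Iter 2: z = -0.1696 + 0.1731i, |z|^2 = 0.0587
Iter 3: z = -0.8696 + -0.2937i, |z|^2 = 0.8424
Iter 4: z = -0.1985 + 0.2758i, |z|^2 = 0.1154
Iter 5: z = -0.9050 + -0.3445i, |z|^2 = 0.9377
Iter 6: z = -0.1680 + 0.3885i, |z|^2 = 0.1791
Iter 7: z = -0.9910 + -0.3655i, |z|^2 = 1.1158
Iter 8: z = -0.0198 + 0.4895i, |z|^2 = 0.2400
Iter 9: z = -1.1075 + -0.2543i, |z|^2 = 1.2913
Iter 10: z = 0.2936 + 0.3284i, |z|^2 = 0.1940
Iter 11: z = -0.8900 + -0.0422i, |z|^2 = 0.7938
Iter 12: z = -0.0781 + -0.1599i, |z|^2 = 0.0317
Iter 13: z = -0.8878 + -0.2100i, |z|^2 = 0.8323
Iter 14: z = -0.1242 + 0.1379i, |z|^2 = 0.0345
Iter 15: z = -0.8719 + -0.2693i, |z|^2 = 0.8328

Answer: 16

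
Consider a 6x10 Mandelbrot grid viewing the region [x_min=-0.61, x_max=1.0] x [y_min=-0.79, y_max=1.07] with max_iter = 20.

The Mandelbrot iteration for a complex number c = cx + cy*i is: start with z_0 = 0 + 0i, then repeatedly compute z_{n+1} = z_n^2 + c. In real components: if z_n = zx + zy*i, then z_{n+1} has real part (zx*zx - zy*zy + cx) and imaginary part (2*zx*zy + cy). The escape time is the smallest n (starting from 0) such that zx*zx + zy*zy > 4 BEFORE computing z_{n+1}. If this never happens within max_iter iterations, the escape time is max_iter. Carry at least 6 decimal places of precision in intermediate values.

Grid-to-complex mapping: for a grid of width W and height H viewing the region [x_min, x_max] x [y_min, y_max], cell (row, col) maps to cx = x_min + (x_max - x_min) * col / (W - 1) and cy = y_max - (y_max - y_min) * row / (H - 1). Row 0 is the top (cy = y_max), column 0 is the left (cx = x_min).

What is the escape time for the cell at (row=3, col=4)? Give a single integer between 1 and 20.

Answer: 3

Derivation:
z_0 = 0 + 0i, c = 0.6780 + 0.4500i
Iter 1: z = 0.6780 + 0.4500i, |z|^2 = 0.6622
Iter 2: z = 0.9352 + 1.0602i, |z|^2 = 1.9986
Iter 3: z = 0.4285 + 2.4330i, |z|^2 = 6.1030
Escaped at iteration 3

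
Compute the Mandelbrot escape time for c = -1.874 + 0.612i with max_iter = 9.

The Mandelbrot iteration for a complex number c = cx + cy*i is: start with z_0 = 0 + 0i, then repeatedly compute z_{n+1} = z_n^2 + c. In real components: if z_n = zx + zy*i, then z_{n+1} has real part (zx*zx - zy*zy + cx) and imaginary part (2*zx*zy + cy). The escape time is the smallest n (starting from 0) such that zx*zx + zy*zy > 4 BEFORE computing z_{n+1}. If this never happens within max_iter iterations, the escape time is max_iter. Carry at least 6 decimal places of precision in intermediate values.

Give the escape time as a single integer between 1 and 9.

Answer: 2

Derivation:
z_0 = 0 + 0i, c = -1.8740 + 0.6120i
Iter 1: z = -1.8740 + 0.6120i, |z|^2 = 3.8864
Iter 2: z = 1.2633 + -1.6818i, |z|^2 = 4.4244
Escaped at iteration 2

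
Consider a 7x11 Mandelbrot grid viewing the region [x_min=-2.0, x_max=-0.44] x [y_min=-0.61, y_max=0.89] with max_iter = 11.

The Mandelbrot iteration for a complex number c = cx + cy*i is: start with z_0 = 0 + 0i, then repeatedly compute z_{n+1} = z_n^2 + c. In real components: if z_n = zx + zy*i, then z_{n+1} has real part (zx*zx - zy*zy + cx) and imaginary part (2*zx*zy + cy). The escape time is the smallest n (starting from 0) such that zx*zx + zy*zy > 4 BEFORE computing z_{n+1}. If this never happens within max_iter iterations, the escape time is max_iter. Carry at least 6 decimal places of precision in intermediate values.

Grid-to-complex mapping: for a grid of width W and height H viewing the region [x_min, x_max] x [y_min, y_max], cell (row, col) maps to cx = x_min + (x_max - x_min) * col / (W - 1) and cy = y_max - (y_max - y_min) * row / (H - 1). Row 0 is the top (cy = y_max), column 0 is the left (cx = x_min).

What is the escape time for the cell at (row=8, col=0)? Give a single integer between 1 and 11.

z_0 = 0 + 0i, c = -2.0000 + -0.3100i
Iter 1: z = -2.0000 + -0.3100i, |z|^2 = 4.0961
Escaped at iteration 1

Answer: 1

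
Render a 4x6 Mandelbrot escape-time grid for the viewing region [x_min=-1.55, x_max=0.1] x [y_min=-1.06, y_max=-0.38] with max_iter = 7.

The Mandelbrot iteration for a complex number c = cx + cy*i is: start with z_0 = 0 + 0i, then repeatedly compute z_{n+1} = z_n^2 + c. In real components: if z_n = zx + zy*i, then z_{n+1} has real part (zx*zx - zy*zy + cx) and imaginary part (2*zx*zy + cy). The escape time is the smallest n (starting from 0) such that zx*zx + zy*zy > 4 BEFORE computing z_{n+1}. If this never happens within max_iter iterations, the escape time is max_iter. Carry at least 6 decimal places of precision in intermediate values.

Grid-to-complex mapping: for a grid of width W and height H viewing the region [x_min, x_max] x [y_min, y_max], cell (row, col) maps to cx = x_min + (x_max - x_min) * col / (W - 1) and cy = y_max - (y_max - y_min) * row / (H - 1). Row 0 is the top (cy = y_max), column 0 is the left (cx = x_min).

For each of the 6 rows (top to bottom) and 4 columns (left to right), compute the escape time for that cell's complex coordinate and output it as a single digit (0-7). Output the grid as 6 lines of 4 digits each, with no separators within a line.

(row=0, col=0): c = -1.5500 + -0.3800i → escape time 4
(row=0, col=1): c = -1.0000 + -0.3800i → escape time 7
(row=0, col=2): c = -0.4500 + -0.3800i → escape time 7
(row=0, col=3): c = 0.1000 + -0.3800i → escape time 7
(row=1, col=0): c = -1.5500 + -0.5160i → escape time 3
(row=1, col=1): c = -1.0000 + -0.5160i → escape time 5
(row=1, col=2): c = -0.4500 + -0.5160i → escape time 7
(row=1, col=3): c = 0.1000 + -0.5160i → escape time 7
(row=2, col=0): c = -1.5500 + -0.6520i → escape time 3
(row=2, col=1): c = -1.0000 + -0.6520i → escape time 4
(row=2, col=2): c = -0.4500 + -0.6520i → escape time 7
(row=2, col=3): c = 0.1000 + -0.6520i → escape time 7
(row=3, col=0): c = -1.5500 + -0.7880i → escape time 3
(row=3, col=1): c = -1.0000 + -0.7880i → escape time 3
(row=3, col=2): c = -0.4500 + -0.7880i → escape time 6
(row=3, col=3): c = 0.1000 + -0.7880i → escape time 6
(row=4, col=0): c = -1.5500 + -0.9240i → escape time 3
(row=4, col=1): c = -1.0000 + -0.9240i → escape time 3
(row=4, col=2): c = -0.4500 + -0.9240i → escape time 4
(row=4, col=3): c = 0.1000 + -0.9240i → escape time 5
(row=5, col=0): c = -1.5500 + -1.0600i → escape time 2
(row=5, col=1): c = -1.0000 + -1.0600i → escape time 3
(row=5, col=2): c = -0.4500 + -1.0600i → escape time 4
(row=5, col=3): c = 0.1000 + -1.0600i → escape time 4

Answer: 4777
3577
3477
3366
3345
2344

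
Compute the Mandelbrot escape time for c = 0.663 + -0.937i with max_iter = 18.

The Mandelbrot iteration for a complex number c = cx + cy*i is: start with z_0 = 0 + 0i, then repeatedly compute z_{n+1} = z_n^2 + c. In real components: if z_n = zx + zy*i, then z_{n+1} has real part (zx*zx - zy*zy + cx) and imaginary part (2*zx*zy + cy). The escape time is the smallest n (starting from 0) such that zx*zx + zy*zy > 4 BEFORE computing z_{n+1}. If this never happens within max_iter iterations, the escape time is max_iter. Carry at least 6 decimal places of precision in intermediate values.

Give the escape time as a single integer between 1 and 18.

z_0 = 0 + 0i, c = 0.6630 + -0.9370i
Iter 1: z = 0.6630 + -0.9370i, |z|^2 = 1.3175
Iter 2: z = 0.2246 + -2.1795i, |z|^2 = 4.8005
Escaped at iteration 2

Answer: 2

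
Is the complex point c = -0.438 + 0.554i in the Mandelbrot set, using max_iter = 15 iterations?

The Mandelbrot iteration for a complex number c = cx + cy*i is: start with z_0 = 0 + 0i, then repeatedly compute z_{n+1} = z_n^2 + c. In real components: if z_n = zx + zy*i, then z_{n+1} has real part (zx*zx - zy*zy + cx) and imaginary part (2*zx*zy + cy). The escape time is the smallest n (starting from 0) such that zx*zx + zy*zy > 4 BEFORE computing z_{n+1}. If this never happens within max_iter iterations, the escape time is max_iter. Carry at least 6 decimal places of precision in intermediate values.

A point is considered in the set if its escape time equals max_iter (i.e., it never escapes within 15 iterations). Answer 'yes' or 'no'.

Answer: yes

Derivation:
z_0 = 0 + 0i, c = -0.4380 + 0.5540i
Iter 1: z = -0.4380 + 0.5540i, |z|^2 = 0.4988
Iter 2: z = -0.5531 + 0.0687i, |z|^2 = 0.3106
Iter 3: z = -0.1368 + 0.4780i, |z|^2 = 0.2472
Iter 4: z = -0.6478 + 0.4232i, |z|^2 = 0.5987
Iter 5: z = -0.1975 + 0.0057i, |z|^2 = 0.0390
Iter 6: z = -0.3990 + 0.5517i, |z|^2 = 0.4636
Iter 7: z = -0.5832 + 0.1137i, |z|^2 = 0.3530
Iter 8: z = -0.1108 + 0.4214i, |z|^2 = 0.1899
Iter 9: z = -0.6033 + 0.4606i, |z|^2 = 0.5761
Iter 10: z = -0.2862 + -0.0018i, |z|^2 = 0.0819
Iter 11: z = -0.3561 + 0.5550i, |z|^2 = 0.4348
Iter 12: z = -0.6192 + 0.1587i, |z|^2 = 0.4086
Iter 13: z = -0.0798 + 0.3574i, |z|^2 = 0.1341
Iter 14: z = -0.5594 + 0.4970i, |z|^2 = 0.5599
Did not escape in 15 iterations → in set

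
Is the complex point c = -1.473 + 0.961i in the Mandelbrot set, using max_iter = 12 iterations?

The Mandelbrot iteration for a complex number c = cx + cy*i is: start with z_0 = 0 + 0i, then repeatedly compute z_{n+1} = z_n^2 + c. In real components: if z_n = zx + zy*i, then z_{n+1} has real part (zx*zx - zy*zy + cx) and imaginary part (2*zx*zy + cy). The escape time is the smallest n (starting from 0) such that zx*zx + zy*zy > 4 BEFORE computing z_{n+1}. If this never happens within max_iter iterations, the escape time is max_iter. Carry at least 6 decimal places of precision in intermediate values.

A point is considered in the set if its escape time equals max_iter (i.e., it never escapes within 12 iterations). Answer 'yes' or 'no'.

Answer: no

Derivation:
z_0 = 0 + 0i, c = -1.4730 + 0.9610i
Iter 1: z = -1.4730 + 0.9610i, |z|^2 = 3.0933
Iter 2: z = -0.2268 + -1.8701i, |z|^2 = 3.5487
Iter 3: z = -4.9189 + 1.8093i, |z|^2 = 27.4686
Escaped at iteration 3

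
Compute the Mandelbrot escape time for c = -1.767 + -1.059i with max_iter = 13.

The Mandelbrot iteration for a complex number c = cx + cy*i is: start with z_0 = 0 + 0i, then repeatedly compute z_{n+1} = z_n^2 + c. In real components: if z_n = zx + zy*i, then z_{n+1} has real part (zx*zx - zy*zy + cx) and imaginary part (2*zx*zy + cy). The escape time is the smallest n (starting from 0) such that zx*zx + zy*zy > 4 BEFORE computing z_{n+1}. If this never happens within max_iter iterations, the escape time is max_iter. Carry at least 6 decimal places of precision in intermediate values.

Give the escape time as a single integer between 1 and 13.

z_0 = 0 + 0i, c = -1.7670 + -1.0590i
Iter 1: z = -1.7670 + -1.0590i, |z|^2 = 4.2438
Escaped at iteration 1

Answer: 1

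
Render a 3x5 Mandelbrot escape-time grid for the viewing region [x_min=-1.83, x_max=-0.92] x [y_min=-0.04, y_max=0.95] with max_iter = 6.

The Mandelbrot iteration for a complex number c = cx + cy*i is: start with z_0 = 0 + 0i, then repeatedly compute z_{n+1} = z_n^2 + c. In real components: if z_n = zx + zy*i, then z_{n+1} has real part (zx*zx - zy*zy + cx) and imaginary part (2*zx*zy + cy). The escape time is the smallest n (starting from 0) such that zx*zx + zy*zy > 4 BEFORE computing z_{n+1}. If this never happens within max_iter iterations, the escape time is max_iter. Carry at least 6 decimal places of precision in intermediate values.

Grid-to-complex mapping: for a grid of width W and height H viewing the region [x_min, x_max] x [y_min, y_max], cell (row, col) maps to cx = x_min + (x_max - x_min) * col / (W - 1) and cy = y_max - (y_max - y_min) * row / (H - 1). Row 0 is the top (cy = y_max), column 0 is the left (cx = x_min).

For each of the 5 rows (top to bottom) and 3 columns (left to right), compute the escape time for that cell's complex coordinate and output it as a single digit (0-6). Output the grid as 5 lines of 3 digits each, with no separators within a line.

(row=0, col=0): c = -1.8300 + 0.9500i → escape time 1
(row=0, col=1): c = -1.3750 + 0.9500i → escape time 3
(row=0, col=2): c = -0.9200 + 0.9500i → escape time 3
(row=1, col=0): c = -1.8300 + 0.7025i → escape time 2
(row=1, col=1): c = -1.3750 + 0.7025i → escape time 3
(row=1, col=2): c = -0.9200 + 0.7025i → escape time 4
(row=2, col=0): c = -1.8300 + 0.4550i → escape time 3
(row=2, col=1): c = -1.3750 + 0.4550i → escape time 4
(row=2, col=2): c = -0.9200 + 0.4550i → escape time 6
(row=3, col=0): c = -1.8300 + 0.2075i → escape time 4
(row=3, col=1): c = -1.3750 + 0.2075i → escape time 6
(row=3, col=2): c = -0.9200 + 0.2075i → escape time 6
(row=4, col=0): c = -1.8300 + -0.0400i → escape time 6
(row=4, col=1): c = -1.3750 + -0.0400i → escape time 6
(row=4, col=2): c = -0.9200 + -0.0400i → escape time 6

Answer: 133
234
346
466
666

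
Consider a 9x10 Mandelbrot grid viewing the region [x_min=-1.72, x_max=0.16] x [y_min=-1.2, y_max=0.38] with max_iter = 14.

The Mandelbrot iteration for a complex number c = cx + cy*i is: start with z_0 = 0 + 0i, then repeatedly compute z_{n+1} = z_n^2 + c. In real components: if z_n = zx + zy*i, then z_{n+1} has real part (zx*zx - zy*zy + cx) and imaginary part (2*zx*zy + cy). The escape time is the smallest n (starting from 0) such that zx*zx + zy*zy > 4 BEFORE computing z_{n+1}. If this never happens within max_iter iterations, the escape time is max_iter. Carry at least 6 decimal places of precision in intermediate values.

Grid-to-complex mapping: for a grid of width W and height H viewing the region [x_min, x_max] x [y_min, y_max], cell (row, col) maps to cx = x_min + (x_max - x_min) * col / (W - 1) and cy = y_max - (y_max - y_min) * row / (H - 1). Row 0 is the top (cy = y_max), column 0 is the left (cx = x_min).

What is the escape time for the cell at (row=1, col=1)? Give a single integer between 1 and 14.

z_0 = 0 + 0i, c = -1.4850 + 0.2044i
Iter 1: z = -1.4850 + 0.2044i, |z|^2 = 2.2470
Iter 2: z = 0.6784 + -0.4028i, |z|^2 = 0.6225
Iter 3: z = -1.1869 + -0.3420i, |z|^2 = 1.5258
Iter 4: z = -0.1931 + 1.0164i, |z|^2 = 1.0704
Iter 5: z = -2.4808 + -0.1882i, |z|^2 = 6.1896
Escaped at iteration 5

Answer: 5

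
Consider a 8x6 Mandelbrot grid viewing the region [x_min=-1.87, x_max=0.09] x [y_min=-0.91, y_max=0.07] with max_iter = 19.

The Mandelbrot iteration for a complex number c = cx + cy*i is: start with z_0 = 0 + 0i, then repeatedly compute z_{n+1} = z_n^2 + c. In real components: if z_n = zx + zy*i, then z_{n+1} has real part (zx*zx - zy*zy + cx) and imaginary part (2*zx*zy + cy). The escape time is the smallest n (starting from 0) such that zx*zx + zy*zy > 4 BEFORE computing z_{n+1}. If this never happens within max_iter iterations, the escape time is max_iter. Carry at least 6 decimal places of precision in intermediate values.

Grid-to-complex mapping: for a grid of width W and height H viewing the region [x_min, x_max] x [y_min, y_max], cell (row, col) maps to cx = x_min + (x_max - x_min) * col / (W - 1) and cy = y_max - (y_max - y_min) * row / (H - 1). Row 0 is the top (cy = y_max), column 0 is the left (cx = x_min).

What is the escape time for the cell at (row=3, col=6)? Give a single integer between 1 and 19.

Answer: 19

Derivation:
z_0 = 0 + 0i, c = -0.1900 + -0.5180i
Iter 1: z = -0.1900 + -0.5180i, |z|^2 = 0.3044
Iter 2: z = -0.4222 + -0.3212i, |z|^2 = 0.2814
Iter 3: z = -0.1149 + -0.2468i, |z|^2 = 0.0741
Iter 4: z = -0.2377 + -0.4613i, |z|^2 = 0.2693
Iter 5: z = -0.3463 + -0.2987i, |z|^2 = 0.2091
Iter 6: z = -0.1593 + -0.3111i, |z|^2 = 0.1222
Iter 7: z = -0.2614 + -0.4189i, |z|^2 = 0.2438
Iter 8: z = -0.2971 + -0.2990i, |z|^2 = 0.1777
Iter 9: z = -0.1911 + -0.3403i, |z|^2 = 0.1524
Iter 10: z = -0.2693 + -0.3879i, |z|^2 = 0.2230
Iter 11: z = -0.2680 + -0.3091i, |z|^2 = 0.1673
Iter 12: z = -0.2137 + -0.3524i, |z|^2 = 0.1698
Iter 13: z = -0.2685 + -0.3674i, |z|^2 = 0.2071
Iter 14: z = -0.2529 + -0.3207i, |z|^2 = 0.1668
Iter 15: z = -0.2289 + -0.3558i, |z|^2 = 0.1790
Iter 16: z = -0.2642 + -0.3551i, |z|^2 = 0.1959
Iter 17: z = -0.2463 + -0.3304i, |z|^2 = 0.1698
Iter 18: z = -0.2385 + -0.3553i, |z|^2 = 0.1831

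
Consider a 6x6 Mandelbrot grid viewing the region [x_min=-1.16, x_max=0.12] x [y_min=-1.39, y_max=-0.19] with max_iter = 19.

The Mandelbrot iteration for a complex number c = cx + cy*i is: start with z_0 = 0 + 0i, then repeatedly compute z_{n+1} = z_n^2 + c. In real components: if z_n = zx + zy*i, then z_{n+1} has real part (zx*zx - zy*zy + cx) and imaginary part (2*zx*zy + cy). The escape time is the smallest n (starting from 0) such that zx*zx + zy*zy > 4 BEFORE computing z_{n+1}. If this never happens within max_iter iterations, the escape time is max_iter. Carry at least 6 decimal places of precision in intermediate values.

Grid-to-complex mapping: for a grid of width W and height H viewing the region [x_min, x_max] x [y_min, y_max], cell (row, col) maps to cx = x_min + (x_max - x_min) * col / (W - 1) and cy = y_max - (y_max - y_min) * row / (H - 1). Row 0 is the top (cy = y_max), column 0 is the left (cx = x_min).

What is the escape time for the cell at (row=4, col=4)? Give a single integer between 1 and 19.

z_0 = 0 + 0i, c = -0.1360 + -1.1500i
Iter 1: z = -0.1360 + -1.1500i, |z|^2 = 1.3410
Iter 2: z = -1.4400 + -0.8372i, |z|^2 = 2.7745
Iter 3: z = 1.2367 + 1.2611i, |z|^2 = 3.1199
Iter 4: z = -0.1970 + 1.9693i, |z|^2 = 3.9171
Iter 5: z = -3.9754 + -1.9261i, |z|^2 = 19.5138
Escaped at iteration 5

Answer: 5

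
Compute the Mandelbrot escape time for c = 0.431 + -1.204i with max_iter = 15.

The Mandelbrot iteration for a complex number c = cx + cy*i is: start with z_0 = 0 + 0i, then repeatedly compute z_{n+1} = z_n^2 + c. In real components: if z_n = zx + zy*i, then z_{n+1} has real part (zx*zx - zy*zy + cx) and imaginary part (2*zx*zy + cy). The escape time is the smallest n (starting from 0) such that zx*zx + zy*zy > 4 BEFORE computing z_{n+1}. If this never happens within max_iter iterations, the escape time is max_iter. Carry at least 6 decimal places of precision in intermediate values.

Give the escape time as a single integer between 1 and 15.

Answer: 2

Derivation:
z_0 = 0 + 0i, c = 0.4310 + -1.2040i
Iter 1: z = 0.4310 + -1.2040i, |z|^2 = 1.6354
Iter 2: z = -0.8329 + -2.2418i, |z|^2 = 5.7195
Escaped at iteration 2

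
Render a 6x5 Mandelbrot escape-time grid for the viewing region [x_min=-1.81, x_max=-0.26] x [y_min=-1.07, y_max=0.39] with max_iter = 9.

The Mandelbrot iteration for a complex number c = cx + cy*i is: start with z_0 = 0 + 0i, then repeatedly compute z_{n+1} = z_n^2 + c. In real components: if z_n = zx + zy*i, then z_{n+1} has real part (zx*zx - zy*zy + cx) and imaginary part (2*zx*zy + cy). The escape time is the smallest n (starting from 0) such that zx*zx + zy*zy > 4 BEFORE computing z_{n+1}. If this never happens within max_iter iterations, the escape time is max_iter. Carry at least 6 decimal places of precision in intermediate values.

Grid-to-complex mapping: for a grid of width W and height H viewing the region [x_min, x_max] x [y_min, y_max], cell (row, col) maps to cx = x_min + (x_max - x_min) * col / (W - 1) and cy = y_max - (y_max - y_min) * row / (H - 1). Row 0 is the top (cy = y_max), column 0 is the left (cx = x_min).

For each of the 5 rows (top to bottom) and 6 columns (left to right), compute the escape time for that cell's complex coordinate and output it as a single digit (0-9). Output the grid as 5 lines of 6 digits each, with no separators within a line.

Answer: 347799
799999
349899
233479
123335

Derivation:
(row=0, col=0): c = -1.8100 + 0.3900i → escape time 3
(row=0, col=1): c = -1.5000 + 0.3900i → escape time 4
(row=0, col=2): c = -1.1900 + 0.3900i → escape time 7
(row=0, col=3): c = -0.8800 + 0.3900i → escape time 7
(row=0, col=4): c = -0.5700 + 0.3900i → escape time 9
(row=0, col=5): c = -0.2600 + 0.3900i → escape time 9
(row=1, col=0): c = -1.8100 + 0.0250i → escape time 7
(row=1, col=1): c = -1.5000 + 0.0250i → escape time 9
(row=1, col=2): c = -1.1900 + 0.0250i → escape time 9
(row=1, col=3): c = -0.8800 + 0.0250i → escape time 9
(row=1, col=4): c = -0.5700 + 0.0250i → escape time 9
(row=1, col=5): c = -0.2600 + 0.0250i → escape time 9
(row=2, col=0): c = -1.8100 + -0.3400i → escape time 3
(row=2, col=1): c = -1.5000 + -0.3400i → escape time 4
(row=2, col=2): c = -1.1900 + -0.3400i → escape time 9
(row=2, col=3): c = -0.8800 + -0.3400i → escape time 8
(row=2, col=4): c = -0.5700 + -0.3400i → escape time 9
(row=2, col=5): c = -0.2600 + -0.3400i → escape time 9
(row=3, col=0): c = -1.8100 + -0.7050i → escape time 2
(row=3, col=1): c = -1.5000 + -0.7050i → escape time 3
(row=3, col=2): c = -1.1900 + -0.7050i → escape time 3
(row=3, col=3): c = -0.8800 + -0.7050i → escape time 4
(row=3, col=4): c = -0.5700 + -0.7050i → escape time 7
(row=3, col=5): c = -0.2600 + -0.7050i → escape time 9
(row=4, col=0): c = -1.8100 + -1.0700i → escape time 1
(row=4, col=1): c = -1.5000 + -1.0700i → escape time 2
(row=4, col=2): c = -1.1900 + -1.0700i → escape time 3
(row=4, col=3): c = -0.8800 + -1.0700i → escape time 3
(row=4, col=4): c = -0.5700 + -1.0700i → escape time 3
(row=4, col=5): c = -0.2600 + -1.0700i → escape time 5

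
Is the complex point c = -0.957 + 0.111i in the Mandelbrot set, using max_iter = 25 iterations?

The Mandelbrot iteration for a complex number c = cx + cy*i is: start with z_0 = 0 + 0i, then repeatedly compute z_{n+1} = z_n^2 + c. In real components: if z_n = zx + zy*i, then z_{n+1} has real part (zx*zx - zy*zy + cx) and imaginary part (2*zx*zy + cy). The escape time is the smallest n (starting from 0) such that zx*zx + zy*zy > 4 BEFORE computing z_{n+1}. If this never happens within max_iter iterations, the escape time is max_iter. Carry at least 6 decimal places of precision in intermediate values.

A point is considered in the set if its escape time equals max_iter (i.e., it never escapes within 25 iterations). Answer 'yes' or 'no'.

Answer: yes

Derivation:
z_0 = 0 + 0i, c = -0.9570 + 0.1110i
Iter 1: z = -0.9570 + 0.1110i, |z|^2 = 0.9282
Iter 2: z = -0.0535 + -0.1015i, |z|^2 = 0.0132
Iter 3: z = -0.9644 + 0.1218i, |z|^2 = 0.9450
Iter 4: z = -0.0417 + -0.1240i, |z|^2 = 0.0171
Iter 5: z = -0.9706 + 0.1213i, |z|^2 = 0.9569
Iter 6: z = -0.0296 + -0.1246i, |z|^2 = 0.0164
Iter 7: z = -0.9716 + 0.1184i, |z|^2 = 0.9581
Iter 8: z = -0.0269 + -0.1190i, |z|^2 = 0.0149
Iter 9: z = -0.9704 + 0.1174i, |z|^2 = 0.9555
Iter 10: z = -0.0290 + -0.1169i, |z|^2 = 0.0145
Iter 11: z = -0.9698 + 0.1178i, |z|^2 = 0.9544
Iter 12: z = -0.0303 + -0.1175i, |z|^2 = 0.0147
Iter 13: z = -0.9699 + 0.1181i, |z|^2 = 0.9546
Iter 14: z = -0.0303 + -0.1181i, |z|^2 = 0.0149
Iter 15: z = -0.9700 + 0.1182i, |z|^2 = 0.9549
Iter 16: z = -0.0300 + -0.1182i, |z|^2 = 0.0149
Iter 17: z = -0.9701 + 0.1181i, |z|^2 = 0.9550
Iter 18: z = -0.0299 + -0.1181i, |z|^2 = 0.0148
Iter 19: z = -0.9701 + 0.1181i, |z|^2 = 0.9550
Iter 20: z = -0.0299 + -0.1181i, |z|^2 = 0.0148
Iter 21: z = -0.9700 + 0.1181i, |z|^2 = 0.9549
Iter 22: z = -0.0300 + -0.1181i, |z|^2 = 0.0148
Iter 23: z = -0.9700 + 0.1181i, |z|^2 = 0.9549
Iter 24: z = -0.0300 + -0.1181i, |z|^2 = 0.0148
Did not escape in 25 iterations → in set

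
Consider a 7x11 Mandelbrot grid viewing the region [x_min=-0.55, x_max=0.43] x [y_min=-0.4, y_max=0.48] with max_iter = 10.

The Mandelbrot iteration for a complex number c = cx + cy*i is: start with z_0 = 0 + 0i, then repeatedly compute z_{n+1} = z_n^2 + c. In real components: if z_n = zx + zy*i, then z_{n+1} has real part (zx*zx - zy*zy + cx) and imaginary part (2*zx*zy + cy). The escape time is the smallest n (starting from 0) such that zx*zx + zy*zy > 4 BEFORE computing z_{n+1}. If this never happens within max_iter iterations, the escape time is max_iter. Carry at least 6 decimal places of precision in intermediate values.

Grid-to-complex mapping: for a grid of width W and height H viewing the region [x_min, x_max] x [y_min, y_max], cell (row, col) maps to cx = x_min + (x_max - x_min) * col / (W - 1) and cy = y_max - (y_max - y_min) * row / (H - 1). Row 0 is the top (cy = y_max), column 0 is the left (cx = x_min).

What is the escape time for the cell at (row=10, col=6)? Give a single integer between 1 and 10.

z_0 = 0 + 0i, c = 0.4300 + -0.4000i
Iter 1: z = 0.4300 + -0.4000i, |z|^2 = 0.3449
Iter 2: z = 0.4549 + -0.7440i, |z|^2 = 0.7605
Iter 3: z = 0.0834 + -1.0769i, |z|^2 = 1.1666
Iter 4: z = -0.7227 + -0.5796i, |z|^2 = 0.8583
Iter 5: z = 0.6164 + 0.4378i, |z|^2 = 0.5716
Iter 6: z = 0.6182 + 0.1397i, |z|^2 = 0.4018
Iter 7: z = 0.7927 + -0.2272i, |z|^2 = 0.6800
Iter 8: z = 1.0067 + -0.7602i, |z|^2 = 1.5914
Iter 9: z = 0.8656 + -1.9307i, |z|^2 = 4.4768
Escaped at iteration 9

Answer: 9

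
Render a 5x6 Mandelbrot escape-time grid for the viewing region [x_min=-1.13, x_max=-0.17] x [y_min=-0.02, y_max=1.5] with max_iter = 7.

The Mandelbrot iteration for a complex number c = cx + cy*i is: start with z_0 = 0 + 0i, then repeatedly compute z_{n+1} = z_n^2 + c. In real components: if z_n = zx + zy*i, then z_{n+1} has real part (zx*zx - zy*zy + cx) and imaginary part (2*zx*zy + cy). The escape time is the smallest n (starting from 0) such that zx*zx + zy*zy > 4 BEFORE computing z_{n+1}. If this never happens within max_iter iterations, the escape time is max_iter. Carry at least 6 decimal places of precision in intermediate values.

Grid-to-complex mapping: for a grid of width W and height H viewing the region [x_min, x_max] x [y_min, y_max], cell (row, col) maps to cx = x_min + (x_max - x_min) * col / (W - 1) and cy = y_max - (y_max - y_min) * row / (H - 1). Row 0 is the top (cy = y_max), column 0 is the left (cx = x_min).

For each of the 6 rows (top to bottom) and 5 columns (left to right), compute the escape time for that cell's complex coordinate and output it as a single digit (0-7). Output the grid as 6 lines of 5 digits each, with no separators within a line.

Answer: 22222
33333
33457
45777
77777
77777

Derivation:
(row=0, col=0): c = -1.1300 + 1.5000i → escape time 2
(row=0, col=1): c = -0.8900 + 1.5000i → escape time 2
(row=0, col=2): c = -0.6500 + 1.5000i → escape time 2
(row=0, col=3): c = -0.4100 + 1.5000i → escape time 2
(row=0, col=4): c = -0.1700 + 1.5000i → escape time 2
(row=1, col=0): c = -1.1300 + 1.1960i → escape time 3
(row=1, col=1): c = -0.8900 + 1.1960i → escape time 3
(row=1, col=2): c = -0.6500 + 1.1960i → escape time 3
(row=1, col=3): c = -0.4100 + 1.1960i → escape time 3
(row=1, col=4): c = -0.1700 + 1.1960i → escape time 3
(row=2, col=0): c = -1.1300 + 0.8920i → escape time 3
(row=2, col=1): c = -0.8900 + 0.8920i → escape time 3
(row=2, col=2): c = -0.6500 + 0.8920i → escape time 4
(row=2, col=3): c = -0.4100 + 0.8920i → escape time 5
(row=2, col=4): c = -0.1700 + 0.8920i → escape time 7
(row=3, col=0): c = -1.1300 + 0.5880i → escape time 4
(row=3, col=1): c = -0.8900 + 0.5880i → escape time 5
(row=3, col=2): c = -0.6500 + 0.5880i → escape time 7
(row=3, col=3): c = -0.4100 + 0.5880i → escape time 7
(row=3, col=4): c = -0.1700 + 0.5880i → escape time 7
(row=4, col=0): c = -1.1300 + 0.2840i → escape time 7
(row=4, col=1): c = -0.8900 + 0.2840i → escape time 7
(row=4, col=2): c = -0.6500 + 0.2840i → escape time 7
(row=4, col=3): c = -0.4100 + 0.2840i → escape time 7
(row=4, col=4): c = -0.1700 + 0.2840i → escape time 7
(row=5, col=0): c = -1.1300 + -0.0200i → escape time 7
(row=5, col=1): c = -0.8900 + -0.0200i → escape time 7
(row=5, col=2): c = -0.6500 + -0.0200i → escape time 7
(row=5, col=3): c = -0.4100 + -0.0200i → escape time 7
(row=5, col=4): c = -0.1700 + -0.0200i → escape time 7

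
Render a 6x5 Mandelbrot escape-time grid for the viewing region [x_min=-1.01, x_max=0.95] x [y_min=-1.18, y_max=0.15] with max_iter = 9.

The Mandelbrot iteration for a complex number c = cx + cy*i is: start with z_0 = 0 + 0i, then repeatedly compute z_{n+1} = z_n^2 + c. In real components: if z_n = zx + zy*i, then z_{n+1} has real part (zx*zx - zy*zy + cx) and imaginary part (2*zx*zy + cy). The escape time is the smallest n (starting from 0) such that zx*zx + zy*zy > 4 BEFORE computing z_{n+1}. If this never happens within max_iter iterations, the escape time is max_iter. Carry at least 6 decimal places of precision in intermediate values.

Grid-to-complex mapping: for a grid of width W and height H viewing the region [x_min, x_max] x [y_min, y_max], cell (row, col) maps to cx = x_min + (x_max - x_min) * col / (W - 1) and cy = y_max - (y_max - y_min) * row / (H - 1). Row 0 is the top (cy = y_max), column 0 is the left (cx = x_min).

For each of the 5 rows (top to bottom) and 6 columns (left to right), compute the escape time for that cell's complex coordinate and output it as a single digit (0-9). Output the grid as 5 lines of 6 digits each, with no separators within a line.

Answer: 999943
999943
599942
349532
333322

Derivation:
(row=0, col=0): c = -1.0100 + 0.1500i → escape time 9
(row=0, col=1): c = -0.6180 + 0.1500i → escape time 9
(row=0, col=2): c = -0.2260 + 0.1500i → escape time 9
(row=0, col=3): c = 0.1660 + 0.1500i → escape time 9
(row=0, col=4): c = 0.5580 + 0.1500i → escape time 4
(row=0, col=5): c = 0.9500 + 0.1500i → escape time 3
(row=1, col=0): c = -1.0100 + -0.1825i → escape time 9
(row=1, col=1): c = -0.6180 + -0.1825i → escape time 9
(row=1, col=2): c = -0.2260 + -0.1825i → escape time 9
(row=1, col=3): c = 0.1660 + -0.1825i → escape time 9
(row=1, col=4): c = 0.5580 + -0.1825i → escape time 4
(row=1, col=5): c = 0.9500 + -0.1825i → escape time 3
(row=2, col=0): c = -1.0100 + -0.5150i → escape time 5
(row=2, col=1): c = -0.6180 + -0.5150i → escape time 9
(row=2, col=2): c = -0.2260 + -0.5150i → escape time 9
(row=2, col=3): c = 0.1660 + -0.5150i → escape time 9
(row=2, col=4): c = 0.5580 + -0.5150i → escape time 4
(row=2, col=5): c = 0.9500 + -0.5150i → escape time 2
(row=3, col=0): c = -1.0100 + -0.8475i → escape time 3
(row=3, col=1): c = -0.6180 + -0.8475i → escape time 4
(row=3, col=2): c = -0.2260 + -0.8475i → escape time 9
(row=3, col=3): c = 0.1660 + -0.8475i → escape time 5
(row=3, col=4): c = 0.5580 + -0.8475i → escape time 3
(row=3, col=5): c = 0.9500 + -0.8475i → escape time 2
(row=4, col=0): c = -1.0100 + -1.1800i → escape time 3
(row=4, col=1): c = -0.6180 + -1.1800i → escape time 3
(row=4, col=2): c = -0.2260 + -1.1800i → escape time 3
(row=4, col=3): c = 0.1660 + -1.1800i → escape time 3
(row=4, col=4): c = 0.5580 + -1.1800i → escape time 2
(row=4, col=5): c = 0.9500 + -1.1800i → escape time 2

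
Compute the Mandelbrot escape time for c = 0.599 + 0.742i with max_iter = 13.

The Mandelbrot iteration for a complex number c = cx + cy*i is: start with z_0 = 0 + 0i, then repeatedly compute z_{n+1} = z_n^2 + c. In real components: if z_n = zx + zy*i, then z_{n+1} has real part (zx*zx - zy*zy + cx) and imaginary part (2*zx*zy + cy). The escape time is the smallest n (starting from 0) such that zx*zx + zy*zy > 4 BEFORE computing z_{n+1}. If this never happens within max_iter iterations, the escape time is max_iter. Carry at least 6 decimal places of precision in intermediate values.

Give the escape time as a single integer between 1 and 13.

z_0 = 0 + 0i, c = 0.5990 + 0.7420i
Iter 1: z = 0.5990 + 0.7420i, |z|^2 = 0.9094
Iter 2: z = 0.4072 + 1.6309i, |z|^2 = 2.8257
Iter 3: z = -1.8950 + 2.0703i, |z|^2 = 7.8775
Escaped at iteration 3

Answer: 3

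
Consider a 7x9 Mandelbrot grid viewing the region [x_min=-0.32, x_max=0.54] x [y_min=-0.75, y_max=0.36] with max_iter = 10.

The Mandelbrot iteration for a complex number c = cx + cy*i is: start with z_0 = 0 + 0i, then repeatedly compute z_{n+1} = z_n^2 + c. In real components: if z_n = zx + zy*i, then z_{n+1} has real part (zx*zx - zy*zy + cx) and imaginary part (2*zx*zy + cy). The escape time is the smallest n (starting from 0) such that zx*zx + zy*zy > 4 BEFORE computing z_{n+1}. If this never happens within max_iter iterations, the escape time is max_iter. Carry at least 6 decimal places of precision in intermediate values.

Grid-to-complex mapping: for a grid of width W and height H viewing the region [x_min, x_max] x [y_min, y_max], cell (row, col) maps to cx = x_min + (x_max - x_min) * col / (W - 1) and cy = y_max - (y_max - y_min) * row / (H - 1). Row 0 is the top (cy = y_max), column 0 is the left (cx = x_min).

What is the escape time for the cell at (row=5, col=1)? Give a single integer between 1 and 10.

z_0 = 0 + 0i, c = -0.1767 + -0.3337i
Iter 1: z = -0.1767 + -0.3337i, |z|^2 = 0.1426
Iter 2: z = -0.2568 + -0.2158i, |z|^2 = 0.1125
Iter 3: z = -0.1573 + -0.2229i, |z|^2 = 0.0744
Iter 4: z = -0.2016 + -0.2636i, |z|^2 = 0.1102
Iter 5: z = -0.2055 + -0.2274i, |z|^2 = 0.0940
Iter 6: z = -0.1862 + -0.2403i, |z|^2 = 0.0924
Iter 7: z = -0.1997 + -0.2443i, |z|^2 = 0.0996
Iter 8: z = -0.1965 + -0.2362i, |z|^2 = 0.0944
Iter 9: z = -0.1938 + -0.2410i, |z|^2 = 0.0956

Answer: 10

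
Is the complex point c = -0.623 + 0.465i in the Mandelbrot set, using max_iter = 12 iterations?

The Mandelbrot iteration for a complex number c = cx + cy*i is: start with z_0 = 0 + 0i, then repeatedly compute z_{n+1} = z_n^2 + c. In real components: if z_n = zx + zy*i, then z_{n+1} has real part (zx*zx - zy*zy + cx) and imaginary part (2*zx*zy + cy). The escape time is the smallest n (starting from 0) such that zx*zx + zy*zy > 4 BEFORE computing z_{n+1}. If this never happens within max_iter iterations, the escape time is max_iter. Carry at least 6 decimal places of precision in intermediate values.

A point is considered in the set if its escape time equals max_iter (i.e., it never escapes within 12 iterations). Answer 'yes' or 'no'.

Answer: yes

Derivation:
z_0 = 0 + 0i, c = -0.6230 + 0.4650i
Iter 1: z = -0.6230 + 0.4650i, |z|^2 = 0.6044
Iter 2: z = -0.4511 + -0.1144i, |z|^2 = 0.2166
Iter 3: z = -0.4326 + 0.5682i, |z|^2 = 0.5100
Iter 4: z = -0.7587 + -0.0266i, |z|^2 = 0.5764
Iter 5: z = -0.0481 + 0.5054i, |z|^2 = 0.2577
Iter 6: z = -0.8761 + 0.4164i, |z|^2 = 0.9409
Iter 7: z = -0.0289 + -0.2646i, |z|^2 = 0.0709
Iter 8: z = -0.6922 + 0.4803i, |z|^2 = 0.7098
Iter 9: z = -0.3745 + -0.1999i, |z|^2 = 0.1802
Iter 10: z = -0.5227 + 0.6147i, |z|^2 = 0.6511
Iter 11: z = -0.7277 + -0.1776i, |z|^2 = 0.5611
Did not escape in 12 iterations → in set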